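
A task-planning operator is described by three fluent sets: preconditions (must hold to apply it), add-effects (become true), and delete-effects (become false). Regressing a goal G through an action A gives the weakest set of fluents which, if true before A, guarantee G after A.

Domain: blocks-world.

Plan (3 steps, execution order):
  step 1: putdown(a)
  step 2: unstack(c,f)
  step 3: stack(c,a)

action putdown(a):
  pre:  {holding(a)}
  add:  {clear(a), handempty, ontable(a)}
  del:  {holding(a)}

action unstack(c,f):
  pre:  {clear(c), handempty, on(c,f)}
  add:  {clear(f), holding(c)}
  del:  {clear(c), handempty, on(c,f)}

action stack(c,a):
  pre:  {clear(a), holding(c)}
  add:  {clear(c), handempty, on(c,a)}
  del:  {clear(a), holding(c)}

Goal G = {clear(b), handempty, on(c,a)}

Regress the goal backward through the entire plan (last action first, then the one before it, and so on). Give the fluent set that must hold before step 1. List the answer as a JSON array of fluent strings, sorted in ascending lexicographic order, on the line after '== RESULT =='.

Regress step by step:
  through step 3 (stack(c,a)): drop {handempty, on(c,a)}, keep {clear(b)}, require {clear(a), holding(c)}
    → {clear(a), clear(b), holding(c)}
  through step 2 (unstack(c,f)): drop {holding(c)}, keep {clear(a), clear(b)}, require {clear(c), handempty, on(c,f)}
    → {clear(a), clear(b), clear(c), handempty, on(c,f)}
  through step 1 (putdown(a)): drop {clear(a), handempty}, keep {clear(b), clear(c), on(c,f)}, require {holding(a)}
    → {clear(b), clear(c), holding(a), on(c,f)}

== RESULT ==
["clear(b)", "clear(c)", "holding(a)", "on(c,f)"]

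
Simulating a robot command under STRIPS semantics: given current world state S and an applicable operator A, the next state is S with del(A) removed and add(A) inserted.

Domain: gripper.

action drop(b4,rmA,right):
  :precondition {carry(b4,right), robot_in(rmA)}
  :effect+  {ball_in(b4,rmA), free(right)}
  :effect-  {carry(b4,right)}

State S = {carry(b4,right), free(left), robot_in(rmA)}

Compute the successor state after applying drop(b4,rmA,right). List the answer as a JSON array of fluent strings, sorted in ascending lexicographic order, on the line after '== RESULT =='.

Progress:
  pre ⊆ S: {carry(b4,right), robot_in(rmA)} ⊆ S  — applicable
  S \ del = {free(left), robot_in(rmA)}
  ∪ add   = {ball_in(b4,rmA), free(left), free(right), robot_in(rmA)}

== RESULT ==
["ball_in(b4,rmA)", "free(left)", "free(right)", "robot_in(rmA)"]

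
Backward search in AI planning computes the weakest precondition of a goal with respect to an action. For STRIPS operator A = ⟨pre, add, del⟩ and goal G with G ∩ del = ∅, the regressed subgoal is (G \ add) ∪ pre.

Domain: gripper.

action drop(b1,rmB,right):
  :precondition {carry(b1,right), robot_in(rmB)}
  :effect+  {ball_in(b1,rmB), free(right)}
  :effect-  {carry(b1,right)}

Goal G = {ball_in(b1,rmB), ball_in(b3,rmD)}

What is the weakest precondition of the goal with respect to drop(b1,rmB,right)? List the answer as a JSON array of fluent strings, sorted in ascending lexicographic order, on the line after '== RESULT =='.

Compute (G \ add) ∪ pre:
  G ∩ del = {}  (empty — regression defined)
  G \ add = {ball_in(b1,rmB), ball_in(b3,rmD)} \ {ball_in(b1,rmB), free(right)} = {ball_in(b3,rmD)}
  ∪ pre   = {ball_in(b3,rmD)} ∪ {carry(b1,right), robot_in(rmB)}
          = {ball_in(b3,rmD), carry(b1,right), robot_in(rmB)}

== RESULT ==
["ball_in(b3,rmD)", "carry(b1,right)", "robot_in(rmB)"]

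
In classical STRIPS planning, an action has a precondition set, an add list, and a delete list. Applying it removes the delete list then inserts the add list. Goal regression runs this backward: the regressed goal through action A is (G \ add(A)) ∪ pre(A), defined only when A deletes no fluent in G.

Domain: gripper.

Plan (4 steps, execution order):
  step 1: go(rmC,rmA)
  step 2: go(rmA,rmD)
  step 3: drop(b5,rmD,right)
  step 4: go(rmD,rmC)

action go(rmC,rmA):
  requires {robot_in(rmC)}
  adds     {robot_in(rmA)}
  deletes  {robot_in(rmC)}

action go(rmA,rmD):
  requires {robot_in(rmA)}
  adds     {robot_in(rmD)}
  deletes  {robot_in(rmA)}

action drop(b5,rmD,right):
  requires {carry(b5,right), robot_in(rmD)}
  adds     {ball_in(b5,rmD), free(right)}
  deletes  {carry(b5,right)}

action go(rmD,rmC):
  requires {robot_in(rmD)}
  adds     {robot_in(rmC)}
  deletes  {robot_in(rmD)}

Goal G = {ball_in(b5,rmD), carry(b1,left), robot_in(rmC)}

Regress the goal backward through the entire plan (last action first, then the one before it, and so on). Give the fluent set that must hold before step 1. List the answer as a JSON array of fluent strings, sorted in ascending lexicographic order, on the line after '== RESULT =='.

Work backward from the goal:
  through step 4 (go(rmD,rmC)): drop {robot_in(rmC)}, keep {ball_in(b5,rmD), carry(b1,left)}, require {robot_in(rmD)}
    → {ball_in(b5,rmD), carry(b1,left), robot_in(rmD)}
  through step 3 (drop(b5,rmD,right)): drop {ball_in(b5,rmD)}, keep {carry(b1,left), robot_in(rmD)}, require {carry(b5,right), robot_in(rmD)}
    → {carry(b1,left), carry(b5,right), robot_in(rmD)}
  through step 2 (go(rmA,rmD)): drop {robot_in(rmD)}, keep {carry(b1,left), carry(b5,right)}, require {robot_in(rmA)}
    → {carry(b1,left), carry(b5,right), robot_in(rmA)}
  through step 1 (go(rmC,rmA)): drop {robot_in(rmA)}, keep {carry(b1,left), carry(b5,right)}, require {robot_in(rmC)}
    → {carry(b1,left), carry(b5,right), robot_in(rmC)}

== RESULT ==
["carry(b1,left)", "carry(b5,right)", "robot_in(rmC)"]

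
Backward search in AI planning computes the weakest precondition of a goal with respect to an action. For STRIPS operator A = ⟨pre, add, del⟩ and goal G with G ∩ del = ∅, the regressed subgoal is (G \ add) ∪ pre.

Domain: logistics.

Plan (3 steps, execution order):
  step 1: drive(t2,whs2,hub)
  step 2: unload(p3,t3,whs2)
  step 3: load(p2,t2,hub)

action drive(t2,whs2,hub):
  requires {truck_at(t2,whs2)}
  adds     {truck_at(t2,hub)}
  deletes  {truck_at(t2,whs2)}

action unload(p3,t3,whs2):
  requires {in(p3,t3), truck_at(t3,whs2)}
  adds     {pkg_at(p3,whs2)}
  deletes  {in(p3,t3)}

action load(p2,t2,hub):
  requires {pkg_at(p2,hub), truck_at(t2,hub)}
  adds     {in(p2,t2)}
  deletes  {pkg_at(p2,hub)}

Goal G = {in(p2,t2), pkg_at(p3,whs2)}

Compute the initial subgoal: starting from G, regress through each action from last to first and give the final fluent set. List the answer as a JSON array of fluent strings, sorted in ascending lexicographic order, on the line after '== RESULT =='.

Regress step by step:
  through step 3 (load(p2,t2,hub)): drop {in(p2,t2)}, keep {pkg_at(p3,whs2)}, require {pkg_at(p2,hub), truck_at(t2,hub)}
    → {pkg_at(p2,hub), pkg_at(p3,whs2), truck_at(t2,hub)}
  through step 2 (unload(p3,t3,whs2)): drop {pkg_at(p3,whs2)}, keep {pkg_at(p2,hub), truck_at(t2,hub)}, require {in(p3,t3), truck_at(t3,whs2)}
    → {in(p3,t3), pkg_at(p2,hub), truck_at(t2,hub), truck_at(t3,whs2)}
  through step 1 (drive(t2,whs2,hub)): drop {truck_at(t2,hub)}, keep {in(p3,t3), pkg_at(p2,hub), truck_at(t3,whs2)}, require {truck_at(t2,whs2)}
    → {in(p3,t3), pkg_at(p2,hub), truck_at(t2,whs2), truck_at(t3,whs2)}

== RESULT ==
["in(p3,t3)", "pkg_at(p2,hub)", "truck_at(t2,whs2)", "truck_at(t3,whs2)"]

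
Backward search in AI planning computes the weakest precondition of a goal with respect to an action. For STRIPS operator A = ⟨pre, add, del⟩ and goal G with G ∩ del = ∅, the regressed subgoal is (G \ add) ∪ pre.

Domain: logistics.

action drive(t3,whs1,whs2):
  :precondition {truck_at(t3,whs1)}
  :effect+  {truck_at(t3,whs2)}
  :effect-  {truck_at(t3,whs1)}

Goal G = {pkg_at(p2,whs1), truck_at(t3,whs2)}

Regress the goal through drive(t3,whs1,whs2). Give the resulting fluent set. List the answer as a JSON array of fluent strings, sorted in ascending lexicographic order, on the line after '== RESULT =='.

Compute (G \ add) ∪ pre:
  G ∩ del = {}  (empty — regression defined)
  G \ add = {pkg_at(p2,whs1), truck_at(t3,whs2)} \ {truck_at(t3,whs2)} = {pkg_at(p2,whs1)}
  ∪ pre   = {pkg_at(p2,whs1)} ∪ {truck_at(t3,whs1)}
          = {pkg_at(p2,whs1), truck_at(t3,whs1)}

== RESULT ==
["pkg_at(p2,whs1)", "truck_at(t3,whs1)"]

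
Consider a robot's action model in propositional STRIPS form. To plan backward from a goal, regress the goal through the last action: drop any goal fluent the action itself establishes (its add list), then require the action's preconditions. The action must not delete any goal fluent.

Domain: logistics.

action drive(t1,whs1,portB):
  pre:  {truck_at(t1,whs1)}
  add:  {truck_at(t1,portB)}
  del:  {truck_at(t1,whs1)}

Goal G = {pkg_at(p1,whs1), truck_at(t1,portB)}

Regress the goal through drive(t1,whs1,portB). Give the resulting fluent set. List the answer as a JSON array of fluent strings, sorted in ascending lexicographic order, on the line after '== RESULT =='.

Regress:
  G ∩ del = {}  (empty — regression defined)
  G \ add = {pkg_at(p1,whs1), truck_at(t1,portB)} \ {truck_at(t1,portB)} = {pkg_at(p1,whs1)}
  ∪ pre   = {pkg_at(p1,whs1)} ∪ {truck_at(t1,whs1)}
          = {pkg_at(p1,whs1), truck_at(t1,whs1)}

== RESULT ==
["pkg_at(p1,whs1)", "truck_at(t1,whs1)"]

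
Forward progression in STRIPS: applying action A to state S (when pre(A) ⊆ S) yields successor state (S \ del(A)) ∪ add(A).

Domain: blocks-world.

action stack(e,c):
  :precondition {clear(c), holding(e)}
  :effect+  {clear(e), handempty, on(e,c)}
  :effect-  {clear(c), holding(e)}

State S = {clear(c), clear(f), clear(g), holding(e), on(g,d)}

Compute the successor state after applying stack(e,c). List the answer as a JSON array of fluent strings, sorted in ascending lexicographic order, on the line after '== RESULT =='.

Progress:
  pre ⊆ S: {clear(c), holding(e)} ⊆ S  — applicable
  S \ del = {clear(f), clear(g), on(g,d)}
  ∪ add   = {clear(e), clear(f), clear(g), handempty, on(e,c), on(g,d)}

== RESULT ==
["clear(e)", "clear(f)", "clear(g)", "handempty", "on(e,c)", "on(g,d)"]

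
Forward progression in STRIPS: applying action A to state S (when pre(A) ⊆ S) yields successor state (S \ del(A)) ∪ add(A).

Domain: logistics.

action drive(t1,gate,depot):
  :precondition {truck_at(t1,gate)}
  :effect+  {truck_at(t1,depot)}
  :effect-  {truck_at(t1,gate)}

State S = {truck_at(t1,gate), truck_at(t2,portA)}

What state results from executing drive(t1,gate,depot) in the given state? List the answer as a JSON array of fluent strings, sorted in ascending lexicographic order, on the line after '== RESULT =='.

Progress:
  pre ⊆ S: {truck_at(t1,gate)} ⊆ S  — applicable
  S \ del = {truck_at(t2,portA)}
  ∪ add   = {truck_at(t1,depot), truck_at(t2,portA)}

== RESULT ==
["truck_at(t1,depot)", "truck_at(t2,portA)"]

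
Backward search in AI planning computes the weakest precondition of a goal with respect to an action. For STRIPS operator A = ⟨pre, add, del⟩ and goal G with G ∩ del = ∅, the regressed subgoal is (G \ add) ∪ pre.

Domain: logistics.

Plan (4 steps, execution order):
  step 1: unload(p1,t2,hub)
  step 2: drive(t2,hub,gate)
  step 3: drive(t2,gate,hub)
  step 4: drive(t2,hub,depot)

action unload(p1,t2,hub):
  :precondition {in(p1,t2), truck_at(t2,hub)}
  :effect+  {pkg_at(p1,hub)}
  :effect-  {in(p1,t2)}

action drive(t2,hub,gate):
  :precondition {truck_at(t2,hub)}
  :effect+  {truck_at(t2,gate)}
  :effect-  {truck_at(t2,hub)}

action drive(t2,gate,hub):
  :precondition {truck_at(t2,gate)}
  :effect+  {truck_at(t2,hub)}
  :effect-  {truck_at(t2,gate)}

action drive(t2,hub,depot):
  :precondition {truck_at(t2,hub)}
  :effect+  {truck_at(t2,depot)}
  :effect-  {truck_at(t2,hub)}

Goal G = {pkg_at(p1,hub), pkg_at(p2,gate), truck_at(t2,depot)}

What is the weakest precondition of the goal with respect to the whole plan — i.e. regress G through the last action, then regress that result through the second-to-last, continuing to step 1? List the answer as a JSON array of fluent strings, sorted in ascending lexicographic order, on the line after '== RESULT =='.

Work backward from the goal:
  through step 4 (drive(t2,hub,depot)): drop {truck_at(t2,depot)}, keep {pkg_at(p1,hub), pkg_at(p2,gate)}, require {truck_at(t2,hub)}
    → {pkg_at(p1,hub), pkg_at(p2,gate), truck_at(t2,hub)}
  through step 3 (drive(t2,gate,hub)): drop {truck_at(t2,hub)}, keep {pkg_at(p1,hub), pkg_at(p2,gate)}, require {truck_at(t2,gate)}
    → {pkg_at(p1,hub), pkg_at(p2,gate), truck_at(t2,gate)}
  through step 2 (drive(t2,hub,gate)): drop {truck_at(t2,gate)}, keep {pkg_at(p1,hub), pkg_at(p2,gate)}, require {truck_at(t2,hub)}
    → {pkg_at(p1,hub), pkg_at(p2,gate), truck_at(t2,hub)}
  through step 1 (unload(p1,t2,hub)): drop {pkg_at(p1,hub)}, keep {pkg_at(p2,gate), truck_at(t2,hub)}, require {in(p1,t2), truck_at(t2,hub)}
    → {in(p1,t2), pkg_at(p2,gate), truck_at(t2,hub)}

== RESULT ==
["in(p1,t2)", "pkg_at(p2,gate)", "truck_at(t2,hub)"]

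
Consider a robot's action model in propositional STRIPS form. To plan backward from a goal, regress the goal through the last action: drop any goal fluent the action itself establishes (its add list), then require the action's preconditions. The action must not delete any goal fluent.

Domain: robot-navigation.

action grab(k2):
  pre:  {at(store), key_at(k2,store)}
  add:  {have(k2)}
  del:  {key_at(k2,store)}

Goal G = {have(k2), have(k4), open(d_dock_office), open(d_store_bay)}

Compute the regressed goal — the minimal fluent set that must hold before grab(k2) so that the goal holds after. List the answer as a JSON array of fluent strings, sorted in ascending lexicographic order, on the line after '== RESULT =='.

Compute (G \ add) ∪ pre:
  G ∩ del = {}  (empty — regression defined)
  G \ add = {have(k2), have(k4), open(d_dock_office), open(d_store_bay)} \ {have(k2)} = {have(k4), open(d_dock_office), open(d_store_bay)}
  ∪ pre   = {have(k4), open(d_dock_office), open(d_store_bay)} ∪ {at(store), key_at(k2,store)}
          = {at(store), have(k4), key_at(k2,store), open(d_dock_office), open(d_store_bay)}

== RESULT ==
["at(store)", "have(k4)", "key_at(k2,store)", "open(d_dock_office)", "open(d_store_bay)"]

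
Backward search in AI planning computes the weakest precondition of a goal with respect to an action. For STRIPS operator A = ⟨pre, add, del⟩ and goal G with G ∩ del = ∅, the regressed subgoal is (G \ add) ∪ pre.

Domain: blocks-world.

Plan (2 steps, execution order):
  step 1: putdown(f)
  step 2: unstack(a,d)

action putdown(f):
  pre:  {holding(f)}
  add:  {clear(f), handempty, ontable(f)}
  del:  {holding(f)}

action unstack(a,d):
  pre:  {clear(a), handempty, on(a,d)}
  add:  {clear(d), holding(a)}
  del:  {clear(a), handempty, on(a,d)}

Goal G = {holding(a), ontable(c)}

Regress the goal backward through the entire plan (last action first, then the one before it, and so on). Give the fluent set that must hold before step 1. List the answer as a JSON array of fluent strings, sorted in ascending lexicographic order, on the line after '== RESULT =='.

Regress step by step:
  through step 2 (unstack(a,d)): drop {holding(a)}, keep {ontable(c)}, require {clear(a), handempty, on(a,d)}
    → {clear(a), handempty, on(a,d), ontable(c)}
  through step 1 (putdown(f)): drop {handempty}, keep {clear(a), on(a,d), ontable(c)}, require {holding(f)}
    → {clear(a), holding(f), on(a,d), ontable(c)}

== RESULT ==
["clear(a)", "holding(f)", "on(a,d)", "ontable(c)"]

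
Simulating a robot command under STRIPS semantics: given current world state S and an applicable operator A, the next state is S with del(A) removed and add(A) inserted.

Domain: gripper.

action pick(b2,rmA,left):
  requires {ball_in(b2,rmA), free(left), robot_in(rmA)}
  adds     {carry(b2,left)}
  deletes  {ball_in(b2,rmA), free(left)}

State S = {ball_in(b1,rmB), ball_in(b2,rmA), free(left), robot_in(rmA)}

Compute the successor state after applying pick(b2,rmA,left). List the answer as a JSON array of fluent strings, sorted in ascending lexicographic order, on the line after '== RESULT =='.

Progress:
  pre ⊆ S: {ball_in(b2,rmA), free(left), robot_in(rmA)} ⊆ S  — applicable
  S \ del = {ball_in(b1,rmB), robot_in(rmA)}
  ∪ add   = {ball_in(b1,rmB), carry(b2,left), robot_in(rmA)}

== RESULT ==
["ball_in(b1,rmB)", "carry(b2,left)", "robot_in(rmA)"]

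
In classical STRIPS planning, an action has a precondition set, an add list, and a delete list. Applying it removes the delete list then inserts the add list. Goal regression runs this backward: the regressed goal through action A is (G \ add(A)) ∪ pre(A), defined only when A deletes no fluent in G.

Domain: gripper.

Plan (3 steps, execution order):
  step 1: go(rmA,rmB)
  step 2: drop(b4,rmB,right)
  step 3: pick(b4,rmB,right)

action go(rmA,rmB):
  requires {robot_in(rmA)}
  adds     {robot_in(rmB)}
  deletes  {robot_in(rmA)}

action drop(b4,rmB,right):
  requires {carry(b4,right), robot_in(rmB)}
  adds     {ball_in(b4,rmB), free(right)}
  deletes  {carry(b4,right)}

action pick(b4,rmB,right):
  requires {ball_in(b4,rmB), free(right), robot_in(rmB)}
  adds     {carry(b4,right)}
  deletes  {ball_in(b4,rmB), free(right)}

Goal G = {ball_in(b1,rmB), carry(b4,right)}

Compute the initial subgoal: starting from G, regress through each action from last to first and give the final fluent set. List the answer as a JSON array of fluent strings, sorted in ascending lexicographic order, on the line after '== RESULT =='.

Regress step by step:
  through step 3 (pick(b4,rmB,right)): drop {carry(b4,right)}, keep {ball_in(b1,rmB)}, require {ball_in(b4,rmB), free(right), robot_in(rmB)}
    → {ball_in(b1,rmB), ball_in(b4,rmB), free(right), robot_in(rmB)}
  through step 2 (drop(b4,rmB,right)): drop {ball_in(b4,rmB), free(right)}, keep {ball_in(b1,rmB), robot_in(rmB)}, require {carry(b4,right), robot_in(rmB)}
    → {ball_in(b1,rmB), carry(b4,right), robot_in(rmB)}
  through step 1 (go(rmA,rmB)): drop {robot_in(rmB)}, keep {ball_in(b1,rmB), carry(b4,right)}, require {robot_in(rmA)}
    → {ball_in(b1,rmB), carry(b4,right), robot_in(rmA)}

== RESULT ==
["ball_in(b1,rmB)", "carry(b4,right)", "robot_in(rmA)"]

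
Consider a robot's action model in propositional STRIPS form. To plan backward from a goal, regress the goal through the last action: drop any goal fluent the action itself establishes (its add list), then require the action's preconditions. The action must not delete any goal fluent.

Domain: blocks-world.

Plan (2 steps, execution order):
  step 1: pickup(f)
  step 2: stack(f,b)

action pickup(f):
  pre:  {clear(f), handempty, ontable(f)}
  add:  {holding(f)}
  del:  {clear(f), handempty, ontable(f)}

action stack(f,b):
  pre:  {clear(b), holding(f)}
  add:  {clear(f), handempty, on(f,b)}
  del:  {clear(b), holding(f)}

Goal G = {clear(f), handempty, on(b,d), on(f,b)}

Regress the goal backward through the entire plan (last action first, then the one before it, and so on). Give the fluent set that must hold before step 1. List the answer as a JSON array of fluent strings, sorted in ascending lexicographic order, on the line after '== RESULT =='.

Regress step by step:
  through step 2 (stack(f,b)): drop {clear(f), handempty, on(f,b)}, keep {on(b,d)}, require {clear(b), holding(f)}
    → {clear(b), holding(f), on(b,d)}
  through step 1 (pickup(f)): drop {holding(f)}, keep {clear(b), on(b,d)}, require {clear(f), handempty, ontable(f)}
    → {clear(b), clear(f), handempty, on(b,d), ontable(f)}

== RESULT ==
["clear(b)", "clear(f)", "handempty", "on(b,d)", "ontable(f)"]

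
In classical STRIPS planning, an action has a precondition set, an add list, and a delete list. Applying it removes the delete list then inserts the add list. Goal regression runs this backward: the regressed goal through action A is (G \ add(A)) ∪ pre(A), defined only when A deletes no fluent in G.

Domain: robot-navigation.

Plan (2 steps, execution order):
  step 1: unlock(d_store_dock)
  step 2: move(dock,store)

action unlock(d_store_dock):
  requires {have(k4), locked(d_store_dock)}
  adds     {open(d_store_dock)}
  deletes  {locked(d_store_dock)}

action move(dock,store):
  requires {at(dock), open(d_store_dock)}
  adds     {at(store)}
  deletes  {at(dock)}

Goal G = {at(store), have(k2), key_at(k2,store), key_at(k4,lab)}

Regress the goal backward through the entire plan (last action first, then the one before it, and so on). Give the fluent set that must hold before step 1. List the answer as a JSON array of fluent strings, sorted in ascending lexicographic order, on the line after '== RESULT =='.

Work backward from the goal:
  through step 2 (move(dock,store)): drop {at(store)}, keep {have(k2), key_at(k2,store), key_at(k4,lab)}, require {at(dock), open(d_store_dock)}
    → {at(dock), have(k2), key_at(k2,store), key_at(k4,lab), open(d_store_dock)}
  through step 1 (unlock(d_store_dock)): drop {open(d_store_dock)}, keep {at(dock), have(k2), key_at(k2,store), key_at(k4,lab)}, require {have(k4), locked(d_store_dock)}
    → {at(dock), have(k2), have(k4), key_at(k2,store), key_at(k4,lab), locked(d_store_dock)}

== RESULT ==
["at(dock)", "have(k2)", "have(k4)", "key_at(k2,store)", "key_at(k4,lab)", "locked(d_store_dock)"]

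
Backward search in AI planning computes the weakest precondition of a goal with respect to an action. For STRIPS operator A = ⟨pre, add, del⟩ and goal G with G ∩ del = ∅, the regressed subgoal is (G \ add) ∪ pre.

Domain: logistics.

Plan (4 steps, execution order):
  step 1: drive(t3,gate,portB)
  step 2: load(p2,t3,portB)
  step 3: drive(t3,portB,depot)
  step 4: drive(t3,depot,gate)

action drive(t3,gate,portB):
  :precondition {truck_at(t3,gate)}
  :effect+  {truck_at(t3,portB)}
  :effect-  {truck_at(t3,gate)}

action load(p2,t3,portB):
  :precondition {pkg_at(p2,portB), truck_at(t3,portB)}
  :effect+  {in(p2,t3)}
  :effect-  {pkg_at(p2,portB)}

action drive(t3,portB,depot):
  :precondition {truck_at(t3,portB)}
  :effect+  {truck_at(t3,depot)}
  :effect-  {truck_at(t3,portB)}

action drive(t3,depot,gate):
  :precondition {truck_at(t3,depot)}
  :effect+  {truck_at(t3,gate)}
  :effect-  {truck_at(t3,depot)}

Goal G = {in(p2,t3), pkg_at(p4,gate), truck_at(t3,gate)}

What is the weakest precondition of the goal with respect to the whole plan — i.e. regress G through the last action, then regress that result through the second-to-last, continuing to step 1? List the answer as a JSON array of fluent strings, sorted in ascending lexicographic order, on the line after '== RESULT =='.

Regress step by step:
  through step 4 (drive(t3,depot,gate)): drop {truck_at(t3,gate)}, keep {in(p2,t3), pkg_at(p4,gate)}, require {truck_at(t3,depot)}
    → {in(p2,t3), pkg_at(p4,gate), truck_at(t3,depot)}
  through step 3 (drive(t3,portB,depot)): drop {truck_at(t3,depot)}, keep {in(p2,t3), pkg_at(p4,gate)}, require {truck_at(t3,portB)}
    → {in(p2,t3), pkg_at(p4,gate), truck_at(t3,portB)}
  through step 2 (load(p2,t3,portB)): drop {in(p2,t3)}, keep {pkg_at(p4,gate), truck_at(t3,portB)}, require {pkg_at(p2,portB), truck_at(t3,portB)}
    → {pkg_at(p2,portB), pkg_at(p4,gate), truck_at(t3,portB)}
  through step 1 (drive(t3,gate,portB)): drop {truck_at(t3,portB)}, keep {pkg_at(p2,portB), pkg_at(p4,gate)}, require {truck_at(t3,gate)}
    → {pkg_at(p2,portB), pkg_at(p4,gate), truck_at(t3,gate)}

== RESULT ==
["pkg_at(p2,portB)", "pkg_at(p4,gate)", "truck_at(t3,gate)"]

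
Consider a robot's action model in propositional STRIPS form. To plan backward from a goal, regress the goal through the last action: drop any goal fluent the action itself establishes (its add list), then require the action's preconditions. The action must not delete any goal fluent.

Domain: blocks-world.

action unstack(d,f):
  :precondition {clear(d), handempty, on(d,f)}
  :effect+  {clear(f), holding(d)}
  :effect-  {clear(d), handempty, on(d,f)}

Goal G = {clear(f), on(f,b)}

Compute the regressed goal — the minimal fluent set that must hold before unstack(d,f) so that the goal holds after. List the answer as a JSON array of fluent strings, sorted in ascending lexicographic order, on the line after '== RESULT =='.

Regress:
  G ∩ del = {}  (empty — regression defined)
  G \ add = {clear(f), on(f,b)} \ {clear(f), holding(d)} = {on(f,b)}
  ∪ pre   = {on(f,b)} ∪ {clear(d), handempty, on(d,f)}
          = {clear(d), handempty, on(d,f), on(f,b)}

== RESULT ==
["clear(d)", "handempty", "on(d,f)", "on(f,b)"]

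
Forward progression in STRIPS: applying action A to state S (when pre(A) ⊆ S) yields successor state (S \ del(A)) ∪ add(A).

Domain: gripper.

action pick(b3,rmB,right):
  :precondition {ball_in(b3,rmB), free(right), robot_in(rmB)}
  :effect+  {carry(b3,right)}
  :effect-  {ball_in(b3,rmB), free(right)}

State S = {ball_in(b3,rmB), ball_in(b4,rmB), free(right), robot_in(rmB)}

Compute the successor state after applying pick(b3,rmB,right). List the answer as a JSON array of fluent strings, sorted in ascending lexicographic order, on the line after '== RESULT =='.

Progress:
  pre ⊆ S: {ball_in(b3,rmB), free(right), robot_in(rmB)} ⊆ S  — applicable
  S \ del = {ball_in(b4,rmB), robot_in(rmB)}
  ∪ add   = {ball_in(b4,rmB), carry(b3,right), robot_in(rmB)}

== RESULT ==
["ball_in(b4,rmB)", "carry(b3,right)", "robot_in(rmB)"]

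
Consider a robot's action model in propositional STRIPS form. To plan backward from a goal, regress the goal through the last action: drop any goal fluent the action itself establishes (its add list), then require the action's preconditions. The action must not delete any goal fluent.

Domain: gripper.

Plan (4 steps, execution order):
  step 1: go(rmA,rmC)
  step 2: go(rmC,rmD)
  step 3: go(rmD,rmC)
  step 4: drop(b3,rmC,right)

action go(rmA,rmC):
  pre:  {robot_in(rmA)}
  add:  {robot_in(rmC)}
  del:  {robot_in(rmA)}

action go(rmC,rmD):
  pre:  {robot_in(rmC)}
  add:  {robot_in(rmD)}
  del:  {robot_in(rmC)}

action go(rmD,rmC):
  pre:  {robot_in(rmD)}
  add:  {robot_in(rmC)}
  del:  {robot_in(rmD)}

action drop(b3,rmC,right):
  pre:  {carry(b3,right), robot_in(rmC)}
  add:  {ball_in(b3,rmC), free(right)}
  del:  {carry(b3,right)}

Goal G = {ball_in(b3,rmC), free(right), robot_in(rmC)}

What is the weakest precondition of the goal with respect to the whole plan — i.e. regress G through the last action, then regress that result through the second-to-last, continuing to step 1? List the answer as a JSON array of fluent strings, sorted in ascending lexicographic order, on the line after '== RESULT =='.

Work backward from the goal:
  through step 4 (drop(b3,rmC,right)): drop {ball_in(b3,rmC), free(right)}, keep {robot_in(rmC)}, require {carry(b3,right), robot_in(rmC)}
    → {carry(b3,right), robot_in(rmC)}
  through step 3 (go(rmD,rmC)): drop {robot_in(rmC)}, keep {carry(b3,right)}, require {robot_in(rmD)}
    → {carry(b3,right), robot_in(rmD)}
  through step 2 (go(rmC,rmD)): drop {robot_in(rmD)}, keep {carry(b3,right)}, require {robot_in(rmC)}
    → {carry(b3,right), robot_in(rmC)}
  through step 1 (go(rmA,rmC)): drop {robot_in(rmC)}, keep {carry(b3,right)}, require {robot_in(rmA)}
    → {carry(b3,right), robot_in(rmA)}

== RESULT ==
["carry(b3,right)", "robot_in(rmA)"]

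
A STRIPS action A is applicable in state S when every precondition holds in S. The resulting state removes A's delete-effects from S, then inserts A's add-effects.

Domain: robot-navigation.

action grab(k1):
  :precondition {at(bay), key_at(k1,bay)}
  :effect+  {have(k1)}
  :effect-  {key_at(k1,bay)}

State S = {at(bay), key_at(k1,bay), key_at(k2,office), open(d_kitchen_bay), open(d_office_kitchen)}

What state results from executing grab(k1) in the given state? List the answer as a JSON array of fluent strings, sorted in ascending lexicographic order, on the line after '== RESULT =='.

Compute (S \ del) ∪ add:
  pre ⊆ S: {at(bay), key_at(k1,bay)} ⊆ S  — applicable
  S \ del = {at(bay), key_at(k2,office), open(d_kitchen_bay), open(d_office_kitchen)}
  ∪ add   = {at(bay), have(k1), key_at(k2,office), open(d_kitchen_bay), open(d_office_kitchen)}

== RESULT ==
["at(bay)", "have(k1)", "key_at(k2,office)", "open(d_kitchen_bay)", "open(d_office_kitchen)"]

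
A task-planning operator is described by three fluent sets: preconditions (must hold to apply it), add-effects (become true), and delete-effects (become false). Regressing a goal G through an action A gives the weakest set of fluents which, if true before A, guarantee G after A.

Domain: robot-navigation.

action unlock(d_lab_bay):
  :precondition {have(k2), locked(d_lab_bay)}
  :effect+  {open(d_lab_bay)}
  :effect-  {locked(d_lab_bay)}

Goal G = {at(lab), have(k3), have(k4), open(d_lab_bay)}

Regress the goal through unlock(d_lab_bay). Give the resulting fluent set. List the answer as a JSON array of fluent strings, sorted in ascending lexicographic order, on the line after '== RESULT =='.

Regress:
  G ∩ del = {}  (empty — regression defined)
  G \ add = {at(lab), have(k3), have(k4), open(d_lab_bay)} \ {open(d_lab_bay)} = {at(lab), have(k3), have(k4)}
  ∪ pre   = {at(lab), have(k3), have(k4)} ∪ {have(k2), locked(d_lab_bay)}
          = {at(lab), have(k2), have(k3), have(k4), locked(d_lab_bay)}

== RESULT ==
["at(lab)", "have(k2)", "have(k3)", "have(k4)", "locked(d_lab_bay)"]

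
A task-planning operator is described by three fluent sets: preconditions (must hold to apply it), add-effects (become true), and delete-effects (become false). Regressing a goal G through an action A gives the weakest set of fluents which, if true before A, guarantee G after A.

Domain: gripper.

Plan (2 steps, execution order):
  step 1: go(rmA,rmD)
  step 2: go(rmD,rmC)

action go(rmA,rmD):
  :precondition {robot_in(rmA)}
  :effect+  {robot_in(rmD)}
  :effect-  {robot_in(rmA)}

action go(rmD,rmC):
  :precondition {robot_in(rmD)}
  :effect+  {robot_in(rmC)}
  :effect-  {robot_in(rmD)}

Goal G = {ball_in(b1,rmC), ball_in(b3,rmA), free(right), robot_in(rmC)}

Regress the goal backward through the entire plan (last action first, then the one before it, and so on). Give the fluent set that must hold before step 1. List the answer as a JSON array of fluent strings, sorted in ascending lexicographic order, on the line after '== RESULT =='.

Work backward from the goal:
  through step 2 (go(rmD,rmC)): drop {robot_in(rmC)}, keep {ball_in(b1,rmC), ball_in(b3,rmA), free(right)}, require {robot_in(rmD)}
    → {ball_in(b1,rmC), ball_in(b3,rmA), free(right), robot_in(rmD)}
  through step 1 (go(rmA,rmD)): drop {robot_in(rmD)}, keep {ball_in(b1,rmC), ball_in(b3,rmA), free(right)}, require {robot_in(rmA)}
    → {ball_in(b1,rmC), ball_in(b3,rmA), free(right), robot_in(rmA)}

== RESULT ==
["ball_in(b1,rmC)", "ball_in(b3,rmA)", "free(right)", "robot_in(rmA)"]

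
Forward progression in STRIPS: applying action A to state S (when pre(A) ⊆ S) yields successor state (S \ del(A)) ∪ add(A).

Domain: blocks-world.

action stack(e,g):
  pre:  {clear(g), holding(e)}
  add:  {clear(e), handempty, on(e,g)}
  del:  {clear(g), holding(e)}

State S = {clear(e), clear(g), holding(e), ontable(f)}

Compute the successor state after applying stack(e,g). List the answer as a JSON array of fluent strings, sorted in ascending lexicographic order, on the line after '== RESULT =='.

Progress:
  pre ⊆ S: {clear(g), holding(e)} ⊆ S  — applicable
  S \ del = {clear(e), ontable(f)}
  ∪ add   = {clear(e), handempty, on(e,g), ontable(f)}

== RESULT ==
["clear(e)", "handempty", "on(e,g)", "ontable(f)"]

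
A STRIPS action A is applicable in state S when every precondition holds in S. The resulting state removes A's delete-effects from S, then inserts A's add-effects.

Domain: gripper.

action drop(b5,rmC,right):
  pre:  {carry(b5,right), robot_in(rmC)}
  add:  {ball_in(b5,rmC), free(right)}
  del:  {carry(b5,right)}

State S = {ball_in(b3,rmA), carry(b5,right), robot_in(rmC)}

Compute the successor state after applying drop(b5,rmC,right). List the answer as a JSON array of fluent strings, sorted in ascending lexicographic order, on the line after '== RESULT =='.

Progress:
  pre ⊆ S: {carry(b5,right), robot_in(rmC)} ⊆ S  — applicable
  S \ del = {ball_in(b3,rmA), robot_in(rmC)}
  ∪ add   = {ball_in(b3,rmA), ball_in(b5,rmC), free(right), robot_in(rmC)}

== RESULT ==
["ball_in(b3,rmA)", "ball_in(b5,rmC)", "free(right)", "robot_in(rmC)"]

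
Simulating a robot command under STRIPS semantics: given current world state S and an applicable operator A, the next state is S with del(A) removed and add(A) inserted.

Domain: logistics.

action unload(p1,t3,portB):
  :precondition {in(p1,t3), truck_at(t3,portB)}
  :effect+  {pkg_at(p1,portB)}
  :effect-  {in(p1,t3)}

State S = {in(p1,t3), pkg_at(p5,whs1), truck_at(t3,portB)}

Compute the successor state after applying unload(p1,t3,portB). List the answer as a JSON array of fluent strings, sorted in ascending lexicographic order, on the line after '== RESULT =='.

Compute (S \ del) ∪ add:
  pre ⊆ S: {in(p1,t3), truck_at(t3,portB)} ⊆ S  — applicable
  S \ del = {pkg_at(p5,whs1), truck_at(t3,portB)}
  ∪ add   = {pkg_at(p1,portB), pkg_at(p5,whs1), truck_at(t3,portB)}

== RESULT ==
["pkg_at(p1,portB)", "pkg_at(p5,whs1)", "truck_at(t3,portB)"]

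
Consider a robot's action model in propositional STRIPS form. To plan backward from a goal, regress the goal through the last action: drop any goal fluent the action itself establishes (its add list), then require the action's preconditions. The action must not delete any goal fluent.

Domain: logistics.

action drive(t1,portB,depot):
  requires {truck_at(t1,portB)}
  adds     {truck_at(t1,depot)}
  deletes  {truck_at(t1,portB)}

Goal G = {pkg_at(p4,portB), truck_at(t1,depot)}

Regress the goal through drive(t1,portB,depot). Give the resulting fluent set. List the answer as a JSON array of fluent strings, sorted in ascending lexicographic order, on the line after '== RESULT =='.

Regress:
  G ∩ del = {}  (empty — regression defined)
  G \ add = {pkg_at(p4,portB), truck_at(t1,depot)} \ {truck_at(t1,depot)} = {pkg_at(p4,portB)}
  ∪ pre   = {pkg_at(p4,portB)} ∪ {truck_at(t1,portB)}
          = {pkg_at(p4,portB), truck_at(t1,portB)}

== RESULT ==
["pkg_at(p4,portB)", "truck_at(t1,portB)"]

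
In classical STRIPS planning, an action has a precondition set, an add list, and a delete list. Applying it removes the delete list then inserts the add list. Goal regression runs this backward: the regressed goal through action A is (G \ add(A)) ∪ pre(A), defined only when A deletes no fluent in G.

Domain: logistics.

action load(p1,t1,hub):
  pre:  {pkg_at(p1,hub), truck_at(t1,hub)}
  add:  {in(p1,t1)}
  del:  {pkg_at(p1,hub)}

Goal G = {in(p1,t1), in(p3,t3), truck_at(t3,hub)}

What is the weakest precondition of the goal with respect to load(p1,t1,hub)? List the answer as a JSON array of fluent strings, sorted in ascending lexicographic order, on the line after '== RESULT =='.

Regress:
  G ∩ del = {}  (empty — regression defined)
  G \ add = {in(p1,t1), in(p3,t3), truck_at(t3,hub)} \ {in(p1,t1)} = {in(p3,t3), truck_at(t3,hub)}
  ∪ pre   = {in(p3,t3), truck_at(t3,hub)} ∪ {pkg_at(p1,hub), truck_at(t1,hub)}
          = {in(p3,t3), pkg_at(p1,hub), truck_at(t1,hub), truck_at(t3,hub)}

== RESULT ==
["in(p3,t3)", "pkg_at(p1,hub)", "truck_at(t1,hub)", "truck_at(t3,hub)"]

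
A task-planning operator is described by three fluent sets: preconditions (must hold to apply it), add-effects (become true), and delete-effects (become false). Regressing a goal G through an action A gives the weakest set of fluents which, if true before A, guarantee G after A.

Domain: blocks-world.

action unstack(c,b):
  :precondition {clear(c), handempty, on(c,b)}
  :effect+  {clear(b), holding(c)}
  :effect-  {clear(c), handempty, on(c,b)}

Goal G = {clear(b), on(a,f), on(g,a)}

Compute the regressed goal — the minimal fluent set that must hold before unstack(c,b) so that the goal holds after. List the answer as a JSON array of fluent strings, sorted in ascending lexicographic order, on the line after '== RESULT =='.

Regress:
  G ∩ del = {}  (empty — regression defined)
  G \ add = {clear(b), on(a,f), on(g,a)} \ {clear(b), holding(c)} = {on(a,f), on(g,a)}
  ∪ pre   = {on(a,f), on(g,a)} ∪ {clear(c), handempty, on(c,b)}
          = {clear(c), handempty, on(a,f), on(c,b), on(g,a)}

== RESULT ==
["clear(c)", "handempty", "on(a,f)", "on(c,b)", "on(g,a)"]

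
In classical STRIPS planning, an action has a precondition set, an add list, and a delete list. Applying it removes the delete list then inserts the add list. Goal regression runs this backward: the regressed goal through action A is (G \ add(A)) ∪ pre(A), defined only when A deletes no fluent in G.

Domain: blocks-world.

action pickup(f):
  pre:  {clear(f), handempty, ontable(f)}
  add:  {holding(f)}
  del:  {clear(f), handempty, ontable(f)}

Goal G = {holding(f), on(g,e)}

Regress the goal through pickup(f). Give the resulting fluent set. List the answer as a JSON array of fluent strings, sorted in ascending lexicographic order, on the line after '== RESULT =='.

Compute (G \ add) ∪ pre:
  G ∩ del = {}  (empty — regression defined)
  G \ add = {holding(f), on(g,e)} \ {holding(f)} = {on(g,e)}
  ∪ pre   = {on(g,e)} ∪ {clear(f), handempty, ontable(f)}
          = {clear(f), handempty, on(g,e), ontable(f)}

== RESULT ==
["clear(f)", "handempty", "on(g,e)", "ontable(f)"]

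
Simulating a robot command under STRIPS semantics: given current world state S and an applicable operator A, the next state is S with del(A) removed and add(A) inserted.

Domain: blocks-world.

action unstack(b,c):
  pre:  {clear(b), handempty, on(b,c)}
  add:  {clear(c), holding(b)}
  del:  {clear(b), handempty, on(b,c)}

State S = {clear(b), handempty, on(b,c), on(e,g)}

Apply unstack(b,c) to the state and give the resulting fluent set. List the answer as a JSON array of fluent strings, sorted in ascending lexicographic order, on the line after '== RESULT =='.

Compute (S \ del) ∪ add:
  pre ⊆ S: {clear(b), handempty, on(b,c)} ⊆ S  — applicable
  S \ del = {on(e,g)}
  ∪ add   = {clear(c), holding(b), on(e,g)}

== RESULT ==
["clear(c)", "holding(b)", "on(e,g)"]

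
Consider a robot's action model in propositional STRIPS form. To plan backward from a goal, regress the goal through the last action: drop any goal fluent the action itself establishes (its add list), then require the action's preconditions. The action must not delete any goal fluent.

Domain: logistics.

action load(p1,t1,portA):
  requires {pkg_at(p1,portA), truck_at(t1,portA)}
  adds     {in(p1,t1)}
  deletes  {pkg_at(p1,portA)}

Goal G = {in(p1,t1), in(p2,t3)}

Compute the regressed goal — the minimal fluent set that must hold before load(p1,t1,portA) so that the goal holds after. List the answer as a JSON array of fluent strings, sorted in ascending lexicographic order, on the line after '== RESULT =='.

Compute (G \ add) ∪ pre:
  G ∩ del = {}  (empty — regression defined)
  G \ add = {in(p1,t1), in(p2,t3)} \ {in(p1,t1)} = {in(p2,t3)}
  ∪ pre   = {in(p2,t3)} ∪ {pkg_at(p1,portA), truck_at(t1,portA)}
          = {in(p2,t3), pkg_at(p1,portA), truck_at(t1,portA)}

== RESULT ==
["in(p2,t3)", "pkg_at(p1,portA)", "truck_at(t1,portA)"]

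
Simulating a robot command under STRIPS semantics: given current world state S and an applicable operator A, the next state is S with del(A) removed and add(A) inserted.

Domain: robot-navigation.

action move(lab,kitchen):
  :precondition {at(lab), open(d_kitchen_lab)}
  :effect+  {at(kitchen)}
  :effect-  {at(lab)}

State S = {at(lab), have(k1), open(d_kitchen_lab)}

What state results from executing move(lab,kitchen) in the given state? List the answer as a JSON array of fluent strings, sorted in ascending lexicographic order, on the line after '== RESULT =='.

Progress:
  pre ⊆ S: {at(lab), open(d_kitchen_lab)} ⊆ S  — applicable
  S \ del = {have(k1), open(d_kitchen_lab)}
  ∪ add   = {at(kitchen), have(k1), open(d_kitchen_lab)}

== RESULT ==
["at(kitchen)", "have(k1)", "open(d_kitchen_lab)"]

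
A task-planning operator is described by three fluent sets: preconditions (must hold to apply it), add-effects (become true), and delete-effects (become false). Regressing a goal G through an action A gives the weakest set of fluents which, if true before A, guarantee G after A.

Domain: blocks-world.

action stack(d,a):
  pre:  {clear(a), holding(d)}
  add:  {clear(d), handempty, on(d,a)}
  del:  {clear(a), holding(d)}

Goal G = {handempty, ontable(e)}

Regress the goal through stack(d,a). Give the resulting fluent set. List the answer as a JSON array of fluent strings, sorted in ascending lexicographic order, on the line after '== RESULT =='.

Compute (G \ add) ∪ pre:
  G ∩ del = {}  (empty — regression defined)
  G \ add = {handempty, ontable(e)} \ {clear(d), handempty, on(d,a)} = {ontable(e)}
  ∪ pre   = {ontable(e)} ∪ {clear(a), holding(d)}
          = {clear(a), holding(d), ontable(e)}

== RESULT ==
["clear(a)", "holding(d)", "ontable(e)"]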